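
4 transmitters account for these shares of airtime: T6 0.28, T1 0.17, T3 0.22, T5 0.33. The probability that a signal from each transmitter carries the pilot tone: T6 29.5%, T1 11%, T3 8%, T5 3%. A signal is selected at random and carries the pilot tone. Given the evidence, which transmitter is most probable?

By Bayes' rule, posterior ∝ prior × likelihood:
  T6: 0.28 × 0.295 = 0.0826
  T1: 0.17 × 0.11 = 0.0187
  T3: 0.22 × 0.08 = 0.0176
  T5: 0.33 × 0.03 = 0.0099
Sum = 0.1288.
Largest term belongs to T6, so T6 is most probable.

T6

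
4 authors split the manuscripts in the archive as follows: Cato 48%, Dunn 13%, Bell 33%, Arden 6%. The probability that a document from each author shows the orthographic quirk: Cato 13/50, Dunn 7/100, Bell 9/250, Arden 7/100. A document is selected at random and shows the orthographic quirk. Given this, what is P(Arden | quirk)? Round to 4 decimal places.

Compute prior × likelihood for every hypothesis:
  Cato: 0.48 × 0.26 = 0.1248
  Dunn: 0.13 × 0.07 = 0.0091
  Bell: 0.33 × 0.036 = 0.01188
  Arden: 0.06 × 0.07 = 0.0042
Total = 0.14998.
P(Arden | evidence) = 0.0042 / 0.14998 ≈ 0.0280.

0.0280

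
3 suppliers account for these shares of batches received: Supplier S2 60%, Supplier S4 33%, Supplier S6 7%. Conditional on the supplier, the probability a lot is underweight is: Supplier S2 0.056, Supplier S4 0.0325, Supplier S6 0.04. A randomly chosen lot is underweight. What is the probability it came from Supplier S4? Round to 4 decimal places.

0.2276

By Bayes' rule, posterior ∝ prior × likelihood:
  Supplier S2: 0.6 × 0.056 = 0.0336
  Supplier S4: 0.33 × 0.0325 = 0.010725
  Supplier S6: 0.07 × 0.04 = 0.0028
Total = 0.047125.
P(Supplier S4 | evidence) = 0.010725 / 0.047125 ≈ 0.2276.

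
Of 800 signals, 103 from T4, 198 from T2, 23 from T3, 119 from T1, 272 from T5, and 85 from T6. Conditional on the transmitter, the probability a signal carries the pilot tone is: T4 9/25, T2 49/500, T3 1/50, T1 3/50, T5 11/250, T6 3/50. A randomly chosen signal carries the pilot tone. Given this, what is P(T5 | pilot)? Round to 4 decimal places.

By Bayes' rule, posterior ∝ prior × likelihood:
  T4: 0.12875 × 0.36 = 0.04635
  T2: 0.2475 × 0.098 = 0.024255
  T3: 0.02875 × 0.02 = 0.000575
  T1: 0.14875 × 0.06 = 0.008925
  T5: 0.34 × 0.044 = 0.01496
  T6: 0.10625 × 0.06 = 0.006375
Sum = 0.10144.
P(T5 | evidence) = 0.01496 / 0.10144 ≈ 0.1475.

0.1475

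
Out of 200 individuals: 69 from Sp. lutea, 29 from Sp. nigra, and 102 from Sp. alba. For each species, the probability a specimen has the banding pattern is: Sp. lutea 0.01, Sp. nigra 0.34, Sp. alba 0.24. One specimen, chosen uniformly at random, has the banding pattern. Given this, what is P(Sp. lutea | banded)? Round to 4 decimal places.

0.0197

Unnormalized posteriors (prior × likelihood):
  Sp. lutea: 0.345 × 0.01 = 0.00345
  Sp. nigra: 0.145 × 0.34 = 0.0493
  Sp. alba: 0.51 × 0.24 = 0.1224
Total = 0.17515.
P(Sp. lutea | evidence) = 0.00345 / 0.17515 ≈ 0.0197.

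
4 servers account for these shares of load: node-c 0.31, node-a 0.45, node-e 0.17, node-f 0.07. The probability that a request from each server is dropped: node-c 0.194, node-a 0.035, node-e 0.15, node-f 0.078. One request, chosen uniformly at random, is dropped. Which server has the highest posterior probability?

node-c

Compute prior × likelihood for every hypothesis:
  node-c: 0.31 × 0.194 = 0.06014
  node-a: 0.45 × 0.035 = 0.01575
  node-e: 0.17 × 0.15 = 0.0255
  node-f: 0.07 × 0.078 = 0.00546
Total = 0.10685.
Largest term belongs to node-c, so node-c is most probable.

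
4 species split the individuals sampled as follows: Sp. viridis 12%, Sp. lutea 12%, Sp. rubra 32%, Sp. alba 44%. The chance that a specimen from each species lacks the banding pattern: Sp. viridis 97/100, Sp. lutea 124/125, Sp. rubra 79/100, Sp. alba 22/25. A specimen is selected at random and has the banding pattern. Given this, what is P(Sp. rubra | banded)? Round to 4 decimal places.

Taking complements, P(banded | each) = Sp. viridis 0.03, Sp. lutea 0.008, Sp. rubra 0.21, Sp. alba 0.12.
Prior × likelihood for each hypothesis:
  Sp. viridis: 0.12 × 0.03 = 0.0036
  Sp. lutea: 0.12 × 0.008 = 0.00096
  Sp. rubra: 0.32 × 0.21 = 0.0672
  Sp. alba: 0.44 × 0.12 = 0.0528
Sum = 0.12456.
P(Sp. rubra | evidence) = 0.0672 / 0.12456 ≈ 0.5395.

0.5395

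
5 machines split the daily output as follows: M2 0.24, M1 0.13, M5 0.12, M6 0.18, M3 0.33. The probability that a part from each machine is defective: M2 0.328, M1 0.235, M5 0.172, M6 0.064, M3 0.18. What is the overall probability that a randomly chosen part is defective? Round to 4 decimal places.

0.2008

Compute prior × likelihood for every hypothesis:
  M2: 0.24 × 0.328 = 0.07872
  M1: 0.13 × 0.235 = 0.03055
  M5: 0.12 × 0.172 = 0.02064
  M6: 0.18 × 0.064 = 0.01152
  M3: 0.33 × 0.18 = 0.0594
P(defective) = 0.07872 + 0.03055 + 0.02064 + 0.01152 + 0.0594 = 0.20083 → 0.2008.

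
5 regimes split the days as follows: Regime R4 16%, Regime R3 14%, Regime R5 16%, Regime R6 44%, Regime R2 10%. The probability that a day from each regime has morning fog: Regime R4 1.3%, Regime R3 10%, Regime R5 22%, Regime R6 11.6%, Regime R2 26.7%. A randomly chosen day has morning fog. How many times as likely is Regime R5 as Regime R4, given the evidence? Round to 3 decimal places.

Prior × likelihood for each hypothesis:
  Regime R4: 0.16 × 0.013 = 0.00208
  Regime R3: 0.14 × 0.1 = 0.014
  Regime R5: 0.16 × 0.22 = 0.0352
  Regime R6: 0.44 × 0.116 = 0.05104
  Regime R2: 0.1 × 0.267 = 0.0267
Sum = 0.12902.
The ratio is 0.0352 / 0.00208 (the normalizer cancels) = 16.923.

16.923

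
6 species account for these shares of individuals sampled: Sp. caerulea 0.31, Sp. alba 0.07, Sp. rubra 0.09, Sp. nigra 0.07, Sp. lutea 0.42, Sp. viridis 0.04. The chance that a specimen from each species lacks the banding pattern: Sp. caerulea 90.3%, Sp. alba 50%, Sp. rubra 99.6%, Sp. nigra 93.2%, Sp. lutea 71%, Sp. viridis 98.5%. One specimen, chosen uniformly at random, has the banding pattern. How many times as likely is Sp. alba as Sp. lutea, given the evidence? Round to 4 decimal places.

Taking complements, P(banded | each) = Sp. caerulea 0.097, Sp. alba 0.5, Sp. rubra 0.004, Sp. nigra 0.068, Sp. lutea 0.29, Sp. viridis 0.015.
Unnormalized posteriors (prior × likelihood):
  Sp. caerulea: 0.31 × 0.097 = 0.03007
  Sp. alba: 0.07 × 0.5 = 0.035
  Sp. rubra: 0.09 × 0.004 = 0.00036
  Sp. nigra: 0.07 × 0.068 = 0.00476
  Sp. lutea: 0.42 × 0.29 = 0.1218
  Sp. viridis: 0.04 × 0.015 = 0.0006
Sum = 0.19259.
The ratio is 0.035 / 0.1218 (the normalizer cancels) = 0.2874.

0.2874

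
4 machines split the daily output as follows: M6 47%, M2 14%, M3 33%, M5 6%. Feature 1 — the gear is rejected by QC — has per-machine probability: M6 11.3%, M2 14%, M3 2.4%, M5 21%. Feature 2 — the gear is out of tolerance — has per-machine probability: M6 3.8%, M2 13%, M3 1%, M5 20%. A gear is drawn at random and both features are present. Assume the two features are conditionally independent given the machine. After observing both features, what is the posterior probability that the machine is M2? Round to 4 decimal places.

By Bayes' rule, posterior ∝ prior × likelihood:
  M6: 0.47 × 0.113 × 0.038 = 0.00201818
  M2: 0.14 × 0.14 × 0.13 = 0.002548
  M3: 0.33 × 0.024 × 0.01 = 0.0000792
  M5: 0.06 × 0.21 × 0.2 = 0.00252
Total = 0.00716538.
P(M2 | evidence) = 0.002548 / 0.00716538 ≈ 0.3556.

0.3556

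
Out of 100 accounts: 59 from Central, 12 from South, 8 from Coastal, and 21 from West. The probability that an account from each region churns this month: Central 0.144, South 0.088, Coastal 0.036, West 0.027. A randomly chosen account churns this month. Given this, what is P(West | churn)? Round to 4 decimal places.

0.0545

Compute prior × likelihood for every hypothesis:
  Central: 0.59 × 0.144 = 0.08496
  South: 0.12 × 0.088 = 0.01056
  Coastal: 0.08 × 0.036 = 0.00288
  West: 0.21 × 0.027 = 0.00567
Sum = 0.10407.
P(West | evidence) = 0.00567 / 0.10407 ≈ 0.0545.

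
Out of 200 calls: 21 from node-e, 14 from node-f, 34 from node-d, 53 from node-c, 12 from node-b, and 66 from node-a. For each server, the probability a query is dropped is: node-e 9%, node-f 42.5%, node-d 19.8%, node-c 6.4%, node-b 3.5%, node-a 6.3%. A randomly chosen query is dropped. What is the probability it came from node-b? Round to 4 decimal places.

0.0186

Compute prior × likelihood for every hypothesis:
  node-e: 0.105 × 0.09 = 0.00945
  node-f: 0.07 × 0.425 = 0.02975
  node-d: 0.17 × 0.198 = 0.03366
  node-c: 0.265 × 0.064 = 0.01696
  node-b: 0.06 × 0.035 = 0.0021
  node-a: 0.33 × 0.063 = 0.02079
Normalizing constant = 0.11271.
P(node-b | evidence) = 0.0021 / 0.11271 ≈ 0.0186.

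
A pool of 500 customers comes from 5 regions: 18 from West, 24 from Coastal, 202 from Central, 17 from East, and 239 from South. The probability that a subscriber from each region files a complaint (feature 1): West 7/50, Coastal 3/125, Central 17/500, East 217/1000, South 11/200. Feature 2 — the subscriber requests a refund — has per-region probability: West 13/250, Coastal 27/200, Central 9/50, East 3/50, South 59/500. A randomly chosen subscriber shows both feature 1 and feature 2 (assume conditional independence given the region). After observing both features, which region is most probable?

South

Unnormalized posteriors (prior × likelihood):
  West: 0.036 × 0.14 × 0.052 = 0.00026208
  Coastal: 0.048 × 0.024 × 0.135 = 0.00015552
  Central: 0.404 × 0.034 × 0.18 = 0.00247248
  East: 0.034 × 0.217 × 0.06 = 0.00044268
  South: 0.478 × 0.055 × 0.118 = 0.00310222
Sum = 0.00643498.
Largest term belongs to South, so South is most probable.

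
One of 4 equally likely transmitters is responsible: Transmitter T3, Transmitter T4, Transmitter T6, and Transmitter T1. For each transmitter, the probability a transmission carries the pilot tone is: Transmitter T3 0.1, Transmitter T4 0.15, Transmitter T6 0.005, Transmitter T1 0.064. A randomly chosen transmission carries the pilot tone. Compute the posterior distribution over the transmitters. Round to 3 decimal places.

With a uniform prior (1/4 each), posterior ∝ likelihood:
  Transmitter T3: 0.1
  Transmitter T4: 0.15
  Transmitter T6: 0.005
  Transmitter T1: 0.064
Total = 0.319.
P(Transmitter T3 | pilot) = 0.1/0.319 ≈ 0.313
P(Transmitter T4 | pilot) = 0.15/0.319 ≈ 0.470
P(Transmitter T6 | pilot) = 0.005/0.319 ≈ 0.016
P(Transmitter T1 | pilot) = 0.064/0.319 ≈ 0.201
(Check: 0.313+0.470+0.016+0.201 = 1.000.)

Transmitter T3 0.313, Transmitter T4 0.470, Transmitter T6 0.016, Transmitter T1 0.201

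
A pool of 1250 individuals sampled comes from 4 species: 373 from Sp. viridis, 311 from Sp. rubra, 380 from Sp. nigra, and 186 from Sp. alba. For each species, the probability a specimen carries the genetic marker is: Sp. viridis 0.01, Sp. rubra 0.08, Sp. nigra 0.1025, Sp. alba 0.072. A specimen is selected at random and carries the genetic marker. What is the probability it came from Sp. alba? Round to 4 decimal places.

Prior × likelihood for each hypothesis:
  Sp. viridis: 0.2984 × 0.01 = 0.002984
  Sp. rubra: 0.2488 × 0.08 = 0.019904
  Sp. nigra: 0.304 × 0.1025 = 0.03116
  Sp. alba: 0.1488 × 0.072 = 0.0107136
Normalizing constant = 0.0647616.
P(Sp. alba | evidence) = 0.0107136 / 0.0647616 ≈ 0.1654.

0.1654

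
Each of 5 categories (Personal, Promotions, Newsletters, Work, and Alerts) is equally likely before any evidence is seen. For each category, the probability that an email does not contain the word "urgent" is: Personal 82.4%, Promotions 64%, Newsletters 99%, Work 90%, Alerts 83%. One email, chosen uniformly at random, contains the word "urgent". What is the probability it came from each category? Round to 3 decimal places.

Personal 0.216, Promotions 0.441, Newsletters 0.012, Work 0.123, Alerts 0.208

Taking complements, P(urgent-flag | each) = Personal 0.176, Promotions 0.36, Newsletters 0.01, Work 0.1, Alerts 0.17.
With a uniform prior (1/5 each), posterior ∝ likelihood:
  Personal: 0.176
  Promotions: 0.36
  Newsletters: 0.01
  Work: 0.1
  Alerts: 0.17
Total = 0.816.
P(Personal | urgent-flag) = 0.176/0.816 ≈ 0.216
P(Promotions | urgent-flag) = 0.36/0.816 ≈ 0.441
P(Newsletters | urgent-flag) = 0.01/0.816 ≈ 0.012
P(Work | urgent-flag) = 0.1/0.816 ≈ 0.123
P(Alerts | urgent-flag) = 0.17/0.816 ≈ 0.208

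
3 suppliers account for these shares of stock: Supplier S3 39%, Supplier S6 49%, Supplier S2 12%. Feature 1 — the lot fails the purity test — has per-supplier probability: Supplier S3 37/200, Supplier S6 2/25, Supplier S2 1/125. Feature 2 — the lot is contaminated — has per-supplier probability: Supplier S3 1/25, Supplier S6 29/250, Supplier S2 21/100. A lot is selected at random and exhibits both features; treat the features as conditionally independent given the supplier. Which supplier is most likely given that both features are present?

Supplier S6

Prior × likelihood for each hypothesis:
  Supplier S3: 0.39 × 0.185 × 0.04 = 0.002886
  Supplier S6: 0.49 × 0.08 × 0.116 = 0.0045472
  Supplier S2: 0.12 × 0.008 × 0.21 = 0.0002016
Total = 0.0076348.
Largest term belongs to Supplier S6, so Supplier S6 is most probable.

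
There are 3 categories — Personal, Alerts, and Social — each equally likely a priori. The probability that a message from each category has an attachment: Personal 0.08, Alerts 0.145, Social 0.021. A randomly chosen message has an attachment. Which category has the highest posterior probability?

Alerts

Since the prior is uniform, the posterior is proportional to the likelihood:
  Personal: 0.08
  Alerts: 0.145
  Social: 0.021
Sum = 0.246.
Largest term belongs to Alerts, so Alerts is most probable.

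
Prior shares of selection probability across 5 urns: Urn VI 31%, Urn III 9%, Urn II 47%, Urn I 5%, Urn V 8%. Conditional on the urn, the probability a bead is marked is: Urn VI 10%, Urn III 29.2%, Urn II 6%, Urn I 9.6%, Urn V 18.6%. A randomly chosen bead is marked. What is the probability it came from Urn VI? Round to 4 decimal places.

0.2948

Prior × likelihood for each hypothesis:
  Urn VI: 0.31 × 0.1 = 0.031
  Urn III: 0.09 × 0.292 = 0.02628
  Urn II: 0.47 × 0.06 = 0.0282
  Urn I: 0.05 × 0.096 = 0.0048
  Urn V: 0.08 × 0.186 = 0.01488
Normalizing constant = 0.10516.
P(Urn VI | evidence) = 0.031 / 0.10516 ≈ 0.2948.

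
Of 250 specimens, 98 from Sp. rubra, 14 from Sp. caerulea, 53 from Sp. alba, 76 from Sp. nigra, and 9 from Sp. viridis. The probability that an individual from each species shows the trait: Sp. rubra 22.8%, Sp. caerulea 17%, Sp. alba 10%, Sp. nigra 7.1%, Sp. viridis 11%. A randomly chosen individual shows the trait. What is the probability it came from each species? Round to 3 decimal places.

By Bayes' rule, posterior ∝ prior × likelihood:
  Sp. rubra: 0.392 × 0.228 = 0.089376
  Sp. caerulea: 0.056 × 0.17 = 0.00952
  Sp. alba: 0.212 × 0.1 = 0.0212
  Sp. nigra: 0.304 × 0.071 = 0.021584
  Sp. viridis: 0.036 × 0.11 = 0.00396
Total = 0.14564.
P(Sp. rubra | trait) = 0.089376/0.14564 ≈ 0.614
P(Sp. caerulea | trait) = 0.00952/0.14564 ≈ 0.065
P(Sp. alba | trait) = 0.0212/0.14564 ≈ 0.146
P(Sp. nigra | trait) = 0.021584/0.14564 ≈ 0.148
P(Sp. viridis | trait) = 0.00396/0.14564 ≈ 0.027

Sp. rubra 0.614, Sp. caerulea 0.065, Sp. alba 0.146, Sp. nigra 0.148, Sp. viridis 0.027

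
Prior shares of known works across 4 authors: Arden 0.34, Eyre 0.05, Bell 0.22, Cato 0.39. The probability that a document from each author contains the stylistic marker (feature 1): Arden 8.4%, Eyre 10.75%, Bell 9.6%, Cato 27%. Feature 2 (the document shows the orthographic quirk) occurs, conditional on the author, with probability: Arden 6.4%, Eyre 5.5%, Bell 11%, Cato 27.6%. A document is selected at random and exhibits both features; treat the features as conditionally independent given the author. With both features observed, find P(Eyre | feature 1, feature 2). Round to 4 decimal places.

Unnormalized posteriors (prior × likelihood):
  Arden: 0.34 × 0.084 × 0.064 = 0.00182784
  Eyre: 0.05 × 0.1075 × 0.055 = 0.000295625
  Bell: 0.22 × 0.096 × 0.11 = 0.0023232
  Cato: 0.39 × 0.27 × 0.276 = 0.0290628
Sum = 0.033509465.
P(Eyre | evidence) = 0.000295625 / 0.033509465 ≈ 0.0088.

0.0088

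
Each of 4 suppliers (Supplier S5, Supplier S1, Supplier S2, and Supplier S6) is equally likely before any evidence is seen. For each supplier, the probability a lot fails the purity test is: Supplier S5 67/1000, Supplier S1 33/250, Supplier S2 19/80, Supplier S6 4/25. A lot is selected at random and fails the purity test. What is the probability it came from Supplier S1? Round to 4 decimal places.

With a uniform prior (1/4 each), posterior ∝ likelihood:
  Supplier S5: 0.067
  Supplier S1: 0.132
  Supplier S2: 0.2375
  Supplier S6: 0.16
Total = 0.5965.
P(Supplier S1 | evidence) = 0.132 / 0.5965 ≈ 0.2213.

0.2213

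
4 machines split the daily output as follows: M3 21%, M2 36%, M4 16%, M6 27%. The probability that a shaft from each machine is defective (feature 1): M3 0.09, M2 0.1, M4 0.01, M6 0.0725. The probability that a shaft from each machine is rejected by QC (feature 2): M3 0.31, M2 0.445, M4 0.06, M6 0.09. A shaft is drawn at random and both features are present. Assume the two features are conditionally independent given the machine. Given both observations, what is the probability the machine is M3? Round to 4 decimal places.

0.2468

Compute prior × likelihood for every hypothesis:
  M3: 0.21 × 0.09 × 0.31 = 0.005859
  M2: 0.36 × 0.1 × 0.445 = 0.01602
  M4: 0.16 × 0.01 × 0.06 = 0.000096
  M6: 0.27 × 0.0725 × 0.09 = 0.00176175
Total = 0.02373675.
P(M3 | evidence) = 0.005859 / 0.02373675 ≈ 0.2468.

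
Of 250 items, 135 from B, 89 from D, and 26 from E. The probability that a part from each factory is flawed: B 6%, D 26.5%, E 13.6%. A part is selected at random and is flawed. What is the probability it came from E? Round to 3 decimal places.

0.100

Unnormalized posteriors (prior × likelihood):
  B: 0.54 × 0.06 = 0.0324
  D: 0.356 × 0.265 = 0.09434
  E: 0.104 × 0.136 = 0.014144
Total = 0.140884.
P(E | evidence) = 0.014144 / 0.140884 ≈ 0.100.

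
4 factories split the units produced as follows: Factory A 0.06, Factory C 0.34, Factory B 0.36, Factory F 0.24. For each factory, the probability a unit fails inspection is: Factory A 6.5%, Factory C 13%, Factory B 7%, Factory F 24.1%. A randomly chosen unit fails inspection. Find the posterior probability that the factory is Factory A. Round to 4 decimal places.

By Bayes' rule, posterior ∝ prior × likelihood:
  Factory A: 0.06 × 0.065 = 0.0039
  Factory C: 0.34 × 0.13 = 0.0442
  Factory B: 0.36 × 0.07 = 0.0252
  Factory F: 0.24 × 0.241 = 0.05784
Total = 0.13114.
P(Factory A | evidence) = 0.0039 / 0.13114 ≈ 0.0297.

0.0297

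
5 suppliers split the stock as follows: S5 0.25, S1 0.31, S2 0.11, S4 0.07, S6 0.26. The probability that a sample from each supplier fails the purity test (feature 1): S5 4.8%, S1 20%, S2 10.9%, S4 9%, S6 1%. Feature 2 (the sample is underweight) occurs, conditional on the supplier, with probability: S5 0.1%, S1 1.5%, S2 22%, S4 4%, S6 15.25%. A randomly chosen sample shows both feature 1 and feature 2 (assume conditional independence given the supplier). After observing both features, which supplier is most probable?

Unnormalized posteriors (prior × likelihood):
  S5: 0.25 × 0.048 × 0.001 = 0.000012
  S1: 0.31 × 0.2 × 0.015 = 0.00093
  S2: 0.11 × 0.109 × 0.22 = 0.0026378
  S4: 0.07 × 0.09 × 0.04 = 0.000252
  S6: 0.26 × 0.01 × 0.1525 = 0.0003965
Total = 0.0042283.
Largest term belongs to S2, so S2 is most probable.

S2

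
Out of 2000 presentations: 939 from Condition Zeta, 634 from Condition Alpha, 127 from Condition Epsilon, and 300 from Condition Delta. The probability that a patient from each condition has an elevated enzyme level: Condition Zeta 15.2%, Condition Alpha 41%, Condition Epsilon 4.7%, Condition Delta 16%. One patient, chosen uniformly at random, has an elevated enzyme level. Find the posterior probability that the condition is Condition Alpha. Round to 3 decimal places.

0.569

Prior × likelihood for each hypothesis:
  Condition Zeta: 0.4695 × 0.152 = 0.071364
  Condition Alpha: 0.317 × 0.41 = 0.12997
  Condition Epsilon: 0.0635 × 0.047 = 0.0029845
  Condition Delta: 0.15 × 0.16 = 0.024
Total = 0.2283185.
P(Condition Alpha | evidence) = 0.12997 / 0.2283185 ≈ 0.569.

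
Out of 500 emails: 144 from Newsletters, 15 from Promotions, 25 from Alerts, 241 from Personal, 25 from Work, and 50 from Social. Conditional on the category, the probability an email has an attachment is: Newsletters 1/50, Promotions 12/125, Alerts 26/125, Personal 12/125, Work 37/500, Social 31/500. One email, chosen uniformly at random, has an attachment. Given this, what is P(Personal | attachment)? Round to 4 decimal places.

0.6152

Compute prior × likelihood for every hypothesis:
  Newsletters: 0.288 × 0.02 = 0.00576
  Promotions: 0.03 × 0.096 = 0.00288
  Alerts: 0.05 × 0.208 = 0.0104
  Personal: 0.482 × 0.096 = 0.046272
  Work: 0.05 × 0.074 = 0.0037
  Social: 0.1 × 0.062 = 0.0062
Normalizing constant = 0.075212.
P(Personal | evidence) = 0.046272 / 0.075212 ≈ 0.6152.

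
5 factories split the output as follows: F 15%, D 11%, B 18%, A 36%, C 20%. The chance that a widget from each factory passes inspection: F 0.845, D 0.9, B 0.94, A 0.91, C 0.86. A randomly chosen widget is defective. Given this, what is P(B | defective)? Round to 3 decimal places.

Taking complements, P(defective | each) = F 0.155, D 0.1, B 0.06, A 0.09, C 0.14.
Compute prior × likelihood for every hypothesis:
  F: 0.15 × 0.155 = 0.02325
  D: 0.11 × 0.1 = 0.011
  B: 0.18 × 0.06 = 0.0108
  A: 0.36 × 0.09 = 0.0324
  C: 0.2 × 0.14 = 0.028
Normalizing constant = 0.10545.
P(B | evidence) = 0.0108 / 0.10545 ≈ 0.102.

0.102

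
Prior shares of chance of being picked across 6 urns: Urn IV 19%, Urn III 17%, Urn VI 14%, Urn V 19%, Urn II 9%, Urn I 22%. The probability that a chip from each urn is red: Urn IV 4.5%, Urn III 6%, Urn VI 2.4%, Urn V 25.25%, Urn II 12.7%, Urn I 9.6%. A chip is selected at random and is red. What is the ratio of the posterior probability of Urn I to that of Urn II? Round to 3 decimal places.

Prior × likelihood for each hypothesis:
  Urn IV: 0.19 × 0.045 = 0.00855
  Urn III: 0.17 × 0.06 = 0.0102
  Urn VI: 0.14 × 0.024 = 0.00336
  Urn V: 0.19 × 0.2525 = 0.047975
  Urn II: 0.09 × 0.127 = 0.01143
  Urn I: 0.22 × 0.096 = 0.02112
Total = 0.102635.
The ratio is 0.02112 / 0.01143 (the normalizer cancels) = 1.848.

1.848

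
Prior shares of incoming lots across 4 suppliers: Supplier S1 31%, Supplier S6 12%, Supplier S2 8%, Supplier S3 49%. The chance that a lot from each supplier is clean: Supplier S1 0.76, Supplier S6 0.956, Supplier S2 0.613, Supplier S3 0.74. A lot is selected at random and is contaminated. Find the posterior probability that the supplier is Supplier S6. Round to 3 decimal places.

Taking complements, P(contaminated | each) = Supplier S1 0.24, Supplier S6 0.044, Supplier S2 0.387, Supplier S3 0.26.
Prior × likelihood for each hypothesis:
  Supplier S1: 0.31 × 0.24 = 0.0744
  Supplier S6: 0.12 × 0.044 = 0.00528
  Supplier S2: 0.08 × 0.387 = 0.03096
  Supplier S3: 0.49 × 0.26 = 0.1274
Normalizing constant = 0.23804.
P(Supplier S6 | evidence) = 0.00528 / 0.23804 ≈ 0.022.

0.022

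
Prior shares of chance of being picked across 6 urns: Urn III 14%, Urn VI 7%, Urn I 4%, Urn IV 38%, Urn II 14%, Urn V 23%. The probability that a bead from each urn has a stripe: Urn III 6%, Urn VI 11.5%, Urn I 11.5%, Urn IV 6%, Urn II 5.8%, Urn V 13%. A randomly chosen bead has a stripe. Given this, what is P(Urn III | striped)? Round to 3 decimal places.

0.103

Prior × likelihood for each hypothesis:
  Urn III: 0.14 × 0.06 = 0.0084
  Urn VI: 0.07 × 0.115 = 0.00805
  Urn I: 0.04 × 0.115 = 0.0046
  Urn IV: 0.38 × 0.06 = 0.0228
  Urn II: 0.14 × 0.058 = 0.00812
  Urn V: 0.23 × 0.13 = 0.0299
Normalizing constant = 0.08187.
P(Urn III | evidence) = 0.0084 / 0.08187 ≈ 0.103.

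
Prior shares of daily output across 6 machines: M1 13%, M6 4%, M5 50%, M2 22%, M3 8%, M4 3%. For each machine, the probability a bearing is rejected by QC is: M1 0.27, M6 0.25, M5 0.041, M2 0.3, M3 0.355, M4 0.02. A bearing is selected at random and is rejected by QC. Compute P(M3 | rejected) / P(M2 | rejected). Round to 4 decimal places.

0.4303

Prior × likelihood for each hypothesis:
  M1: 0.13 × 0.27 = 0.0351
  M6: 0.04 × 0.25 = 0.01
  M5: 0.5 × 0.041 = 0.0205
  M2: 0.22 × 0.3 = 0.066
  M3: 0.08 × 0.355 = 0.0284
  M4: 0.03 × 0.02 = 0.0006
Normalizing constant = 0.1606.
The ratio is 0.0284 / 0.066 (the normalizer cancels) = 0.4303.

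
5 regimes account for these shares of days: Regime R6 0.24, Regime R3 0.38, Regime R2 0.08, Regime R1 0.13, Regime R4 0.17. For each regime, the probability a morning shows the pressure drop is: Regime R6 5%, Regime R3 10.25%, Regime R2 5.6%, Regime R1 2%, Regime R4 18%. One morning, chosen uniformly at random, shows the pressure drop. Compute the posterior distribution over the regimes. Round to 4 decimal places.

Regime R6 0.1354, Regime R3 0.4395, Regime R2 0.0505, Regime R1 0.0293, Regime R4 0.3453

Prior × likelihood for each hypothesis:
  Regime R6: 0.24 × 0.05 = 0.012
  Regime R3: 0.38 × 0.1025 = 0.03895
  Regime R2: 0.08 × 0.056 = 0.00448
  Regime R1: 0.13 × 0.02 = 0.0026
  Regime R4: 0.17 × 0.18 = 0.0306
Total = 0.08863.
P(Regime R6 | drop) = 0.012/0.08863 ≈ 0.1354
P(Regime R3 | drop) = 0.03895/0.08863 ≈ 0.4395
P(Regime R2 | drop) = 0.00448/0.08863 ≈ 0.0505
P(Regime R1 | drop) = 0.0026/0.08863 ≈ 0.0293
P(Regime R4 | drop) = 0.0306/0.08863 ≈ 0.3453
(Check: 0.1354+0.4395+0.0505+0.0293+0.3453 = 1.0000.)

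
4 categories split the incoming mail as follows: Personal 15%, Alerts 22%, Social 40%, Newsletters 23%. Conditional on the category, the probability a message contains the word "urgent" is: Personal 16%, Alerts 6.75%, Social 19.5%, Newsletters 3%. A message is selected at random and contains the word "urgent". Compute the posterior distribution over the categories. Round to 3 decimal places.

Unnormalized posteriors (prior × likelihood):
  Personal: 0.15 × 0.16 = 0.024
  Alerts: 0.22 × 0.0675 = 0.01485
  Social: 0.4 × 0.195 = 0.078
  Newsletters: 0.23 × 0.03 = 0.0069
Sum = 0.12375.
P(Personal | urgent-flag) = 0.024/0.12375 ≈ 0.194
P(Alerts | urgent-flag) = 0.01485/0.12375 ≈ 0.120
P(Social | urgent-flag) = 0.078/0.12375 ≈ 0.630
P(Newsletters | urgent-flag) = 0.0069/0.12375 ≈ 0.056
(Check: 0.194+0.120+0.630+0.056 = 1.000.)

Personal 0.194, Alerts 0.120, Social 0.630, Newsletters 0.056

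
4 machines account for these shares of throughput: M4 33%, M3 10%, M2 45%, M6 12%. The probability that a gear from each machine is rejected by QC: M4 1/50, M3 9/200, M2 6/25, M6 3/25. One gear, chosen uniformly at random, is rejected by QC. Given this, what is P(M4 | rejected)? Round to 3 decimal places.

0.049

Compute prior × likelihood for every hypothesis:
  M4: 0.33 × 0.02 = 0.0066
  M3: 0.1 × 0.045 = 0.0045
  M2: 0.45 × 0.24 = 0.108
  M6: 0.12 × 0.12 = 0.0144
Normalizing constant = 0.1335.
P(M4 | evidence) = 0.0066 / 0.1335 ≈ 0.049.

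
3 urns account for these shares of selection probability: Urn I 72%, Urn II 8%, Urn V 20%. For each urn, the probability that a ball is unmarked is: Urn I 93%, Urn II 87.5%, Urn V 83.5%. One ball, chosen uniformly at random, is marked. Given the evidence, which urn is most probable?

Taking complements, P(marked | each) = Urn I 0.07, Urn II 0.125, Urn V 0.165.
Unnormalized posteriors (prior × likelihood):
  Urn I: 0.72 × 0.07 = 0.0504
  Urn II: 0.08 × 0.125 = 0.01
  Urn V: 0.2 × 0.165 = 0.033
Sum = 0.0934.
Largest term belongs to Urn I, so Urn I is most probable.

Urn I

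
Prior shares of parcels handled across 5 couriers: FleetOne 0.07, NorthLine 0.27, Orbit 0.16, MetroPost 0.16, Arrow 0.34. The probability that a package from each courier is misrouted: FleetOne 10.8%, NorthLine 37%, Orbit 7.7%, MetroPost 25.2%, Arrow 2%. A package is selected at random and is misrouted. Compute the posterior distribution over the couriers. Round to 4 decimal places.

By Bayes' rule, posterior ∝ prior × likelihood:
  FleetOne: 0.07 × 0.108 = 0.00756
  NorthLine: 0.27 × 0.37 = 0.0999
  Orbit: 0.16 × 0.077 = 0.01232
  MetroPost: 0.16 × 0.252 = 0.04032
  Arrow: 0.34 × 0.02 = 0.0068
Normalizing constant = 0.1669.
P(FleetOne | misrouted) = 0.00756/0.1669 ≈ 0.0453
P(NorthLine | misrouted) = 0.0999/0.1669 ≈ 0.5986
P(Orbit | misrouted) = 0.01232/0.1669 ≈ 0.0738
P(MetroPost | misrouted) = 0.04032/0.1669 ≈ 0.2416
P(Arrow | misrouted) = 0.0068/0.1669 ≈ 0.0407
(Check: 0.0453+0.5986+0.0738+0.2416+0.0407 = 1.0000.)

FleetOne 0.0453, NorthLine 0.5986, Orbit 0.0738, MetroPost 0.2416, Arrow 0.0407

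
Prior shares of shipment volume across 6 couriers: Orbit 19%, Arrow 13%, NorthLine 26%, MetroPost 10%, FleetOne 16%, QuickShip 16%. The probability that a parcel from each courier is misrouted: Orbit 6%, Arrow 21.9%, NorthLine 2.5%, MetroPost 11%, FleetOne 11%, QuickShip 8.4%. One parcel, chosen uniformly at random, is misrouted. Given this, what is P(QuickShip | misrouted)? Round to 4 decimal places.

0.1520

Prior × likelihood for each hypothesis:
  Orbit: 0.19 × 0.06 = 0.0114
  Arrow: 0.13 × 0.219 = 0.02847
  NorthLine: 0.26 × 0.025 = 0.0065
  MetroPost: 0.1 × 0.11 = 0.011
  FleetOne: 0.16 × 0.11 = 0.0176
  QuickShip: 0.16 × 0.084 = 0.01344
Sum = 0.08841.
P(QuickShip | evidence) = 0.01344 / 0.08841 ≈ 0.1520.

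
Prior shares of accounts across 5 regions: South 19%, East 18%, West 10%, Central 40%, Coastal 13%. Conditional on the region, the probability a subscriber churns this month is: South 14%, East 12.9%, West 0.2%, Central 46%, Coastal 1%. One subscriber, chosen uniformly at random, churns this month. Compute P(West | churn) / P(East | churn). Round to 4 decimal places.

Prior × likelihood for each hypothesis:
  South: 0.19 × 0.14 = 0.0266
  East: 0.18 × 0.129 = 0.02322
  West: 0.1 × 0.002 = 0.0002
  Central: 0.4 × 0.46 = 0.184
  Coastal: 0.13 × 0.01 = 0.0013
Normalizing constant = 0.23532.
The ratio is 0.0002 / 0.02322 (the normalizer cancels) = 0.0086.

0.0086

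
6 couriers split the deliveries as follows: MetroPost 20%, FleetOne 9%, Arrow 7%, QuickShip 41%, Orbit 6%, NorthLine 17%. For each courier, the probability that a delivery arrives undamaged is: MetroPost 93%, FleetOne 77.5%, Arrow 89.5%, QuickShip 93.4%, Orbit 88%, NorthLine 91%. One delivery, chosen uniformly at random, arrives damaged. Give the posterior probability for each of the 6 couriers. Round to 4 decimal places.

MetroPost 0.1536, FleetOne 0.2221, Arrow 0.0806, QuickShip 0.2968, Orbit 0.0790, NorthLine 0.1678

Taking complements, P(damaged | each) = MetroPost 0.07, FleetOne 0.225, Arrow 0.105, QuickShip 0.066, Orbit 0.12, NorthLine 0.09.
Prior × likelihood for each hypothesis:
  MetroPost: 0.2 × 0.07 = 0.014
  FleetOne: 0.09 × 0.225 = 0.02025
  Arrow: 0.07 × 0.105 = 0.00735
  QuickShip: 0.41 × 0.066 = 0.02706
  Orbit: 0.06 × 0.12 = 0.0072
  NorthLine: 0.17 × 0.09 = 0.0153
Total = 0.09116.
P(MetroPost | damaged) = 0.014/0.09116 ≈ 0.1536
P(FleetOne | damaged) = 0.02025/0.09116 ≈ 0.2221
P(Arrow | damaged) = 0.00735/0.09116 ≈ 0.0806
P(QuickShip | damaged) = 0.02706/0.09116 ≈ 0.2968
P(Orbit | damaged) = 0.0072/0.09116 ≈ 0.0790
P(NorthLine | damaged) = 0.0153/0.09116 ≈ 0.1678
(Check: 0.1536+0.2221+0.0806+0.2968+0.0790+0.1678 = 0.9999.)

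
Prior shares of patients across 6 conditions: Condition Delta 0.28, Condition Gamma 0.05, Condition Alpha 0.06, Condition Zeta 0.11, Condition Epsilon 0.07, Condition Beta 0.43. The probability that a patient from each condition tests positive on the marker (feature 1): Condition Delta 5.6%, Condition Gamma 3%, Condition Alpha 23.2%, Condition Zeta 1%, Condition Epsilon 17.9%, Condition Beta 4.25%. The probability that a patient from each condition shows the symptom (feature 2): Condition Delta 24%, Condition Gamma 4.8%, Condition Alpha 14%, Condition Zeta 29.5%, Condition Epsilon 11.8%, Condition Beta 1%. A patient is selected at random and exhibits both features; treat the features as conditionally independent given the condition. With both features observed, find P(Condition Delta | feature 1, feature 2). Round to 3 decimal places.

By Bayes' rule, posterior ∝ prior × likelihood:
  Condition Delta: 0.28 × 0.056 × 0.24 = 0.0037632
  Condition Gamma: 0.05 × 0.03 × 0.048 = 0.000072
  Condition Alpha: 0.06 × 0.232 × 0.14 = 0.0019488
  Condition Zeta: 0.11 × 0.01 × 0.295 = 0.0003245
  Condition Epsilon: 0.07 × 0.179 × 0.118 = 0.00147854
  Condition Beta: 0.43 × 0.0425 × 0.01 = 0.00018275
Total = 0.00776979.
P(Condition Delta | evidence) = 0.0037632 / 0.00776979 ≈ 0.484.

0.484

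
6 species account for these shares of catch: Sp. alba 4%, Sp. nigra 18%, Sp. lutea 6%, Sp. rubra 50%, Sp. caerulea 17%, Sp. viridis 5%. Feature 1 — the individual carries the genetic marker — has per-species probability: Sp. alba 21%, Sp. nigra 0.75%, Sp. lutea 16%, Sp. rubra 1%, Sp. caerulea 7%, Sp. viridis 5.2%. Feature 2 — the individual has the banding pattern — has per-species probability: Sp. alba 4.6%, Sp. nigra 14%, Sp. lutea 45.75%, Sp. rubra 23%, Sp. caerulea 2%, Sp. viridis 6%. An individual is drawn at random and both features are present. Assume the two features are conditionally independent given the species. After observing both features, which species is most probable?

Sp. lutea

Prior × likelihood for each hypothesis:
  Sp. alba: 0.04 × 0.21 × 0.046 = 0.0003864
  Sp. nigra: 0.18 × 0.0075 × 0.14 = 0.000189
  Sp. lutea: 0.06 × 0.16 × 0.4575 = 0.004392
  Sp. rubra: 0.5 × 0.01 × 0.23 = 0.00115
  Sp. caerulea: 0.17 × 0.07 × 0.02 = 0.000238
  Sp. viridis: 0.05 × 0.052 × 0.06 = 0.000156
Total = 0.0065114.
Largest term belongs to Sp. lutea, so Sp. lutea is most probable.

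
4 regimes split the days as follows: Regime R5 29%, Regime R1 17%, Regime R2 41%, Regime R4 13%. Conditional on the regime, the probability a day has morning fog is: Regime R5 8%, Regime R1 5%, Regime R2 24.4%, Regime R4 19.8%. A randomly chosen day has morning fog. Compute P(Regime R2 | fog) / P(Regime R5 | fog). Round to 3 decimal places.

4.312

Prior × likelihood for each hypothesis:
  Regime R5: 0.29 × 0.08 = 0.0232
  Regime R1: 0.17 × 0.05 = 0.0085
  Regime R2: 0.41 × 0.244 = 0.10004
  Regime R4: 0.13 × 0.198 = 0.02574
Sum = 0.15748.
The ratio is 0.10004 / 0.0232 (the normalizer cancels) = 4.312.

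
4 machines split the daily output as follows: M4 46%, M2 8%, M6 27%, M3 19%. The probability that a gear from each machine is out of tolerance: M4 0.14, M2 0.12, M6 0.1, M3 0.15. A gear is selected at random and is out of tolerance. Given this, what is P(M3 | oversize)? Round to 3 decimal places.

By Bayes' rule, posterior ∝ prior × likelihood:
  M4: 0.46 × 0.14 = 0.0644
  M2: 0.08 × 0.12 = 0.0096
  M6: 0.27 × 0.1 = 0.027
  M3: 0.19 × 0.15 = 0.0285
Normalizing constant = 0.1295.
P(M3 | evidence) = 0.0285 / 0.1295 ≈ 0.220.

0.220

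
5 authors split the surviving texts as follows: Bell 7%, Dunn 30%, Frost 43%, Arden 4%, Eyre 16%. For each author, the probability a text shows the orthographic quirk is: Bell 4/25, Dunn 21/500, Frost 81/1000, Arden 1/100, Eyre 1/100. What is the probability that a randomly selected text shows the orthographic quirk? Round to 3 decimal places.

0.061

By Bayes' rule, posterior ∝ prior × likelihood:
  Bell: 0.07 × 0.16 = 0.0112
  Dunn: 0.3 × 0.042 = 0.0126
  Frost: 0.43 × 0.081 = 0.03483
  Arden: 0.04 × 0.01 = 0.0004
  Eyre: 0.16 × 0.01 = 0.0016
P(quirk) = 0.0112 + 0.0126 + 0.03483 + 0.0004 + 0.0016 = 0.06063 → 0.061.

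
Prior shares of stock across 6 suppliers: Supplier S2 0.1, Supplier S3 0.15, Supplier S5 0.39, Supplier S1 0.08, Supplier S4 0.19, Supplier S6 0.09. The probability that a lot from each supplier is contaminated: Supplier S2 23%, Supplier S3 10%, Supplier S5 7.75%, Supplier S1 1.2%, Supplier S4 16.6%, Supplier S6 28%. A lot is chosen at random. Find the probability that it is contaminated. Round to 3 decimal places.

Compute prior × likelihood for every hypothesis:
  Supplier S2: 0.1 × 0.23 = 0.023
  Supplier S3: 0.15 × 0.1 = 0.015
  Supplier S5: 0.39 × 0.0775 = 0.030225
  Supplier S1: 0.08 × 0.012 = 0.00096
  Supplier S4: 0.19 × 0.166 = 0.03154
  Supplier S6: 0.09 × 0.28 = 0.0252
P(contaminated) = 0.023 + 0.015 + 0.030225 + 0.00096 + 0.03154 + 0.0252 = 0.125925 → 0.126.

0.126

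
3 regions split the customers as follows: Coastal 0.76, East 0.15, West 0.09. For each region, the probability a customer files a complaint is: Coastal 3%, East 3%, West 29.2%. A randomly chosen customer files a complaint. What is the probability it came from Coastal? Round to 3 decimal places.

0.426

By Bayes' rule, posterior ∝ prior × likelihood:
  Coastal: 0.76 × 0.03 = 0.0228
  East: 0.15 × 0.03 = 0.0045
  West: 0.09 × 0.292 = 0.02628
Sum = 0.05358.
P(Coastal | evidence) = 0.0228 / 0.05358 ≈ 0.426.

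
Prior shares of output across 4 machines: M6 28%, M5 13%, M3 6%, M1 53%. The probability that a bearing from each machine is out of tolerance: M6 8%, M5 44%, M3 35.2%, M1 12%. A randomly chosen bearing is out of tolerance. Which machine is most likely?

M1

Unnormalized posteriors (prior × likelihood):
  M6: 0.28 × 0.08 = 0.0224
  M5: 0.13 × 0.44 = 0.0572
  M3: 0.06 × 0.352 = 0.02112
  M1: 0.53 × 0.12 = 0.0636
Sum = 0.16432.
Largest term belongs to M1, so M1 is most probable.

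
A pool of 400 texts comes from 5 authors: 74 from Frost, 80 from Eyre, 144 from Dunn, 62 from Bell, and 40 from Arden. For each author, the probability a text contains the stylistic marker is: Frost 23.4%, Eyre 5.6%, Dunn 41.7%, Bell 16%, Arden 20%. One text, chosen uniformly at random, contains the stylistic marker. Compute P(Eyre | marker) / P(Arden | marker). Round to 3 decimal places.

0.560

Prior × likelihood for each hypothesis:
  Frost: 0.185 × 0.234 = 0.04329
  Eyre: 0.2 × 0.056 = 0.0112
  Dunn: 0.36 × 0.417 = 0.15012
  Bell: 0.155 × 0.16 = 0.0248
  Arden: 0.1 × 0.2 = 0.02
Total = 0.24941.
The ratio is 0.0112 / 0.02 (the normalizer cancels) = 0.560.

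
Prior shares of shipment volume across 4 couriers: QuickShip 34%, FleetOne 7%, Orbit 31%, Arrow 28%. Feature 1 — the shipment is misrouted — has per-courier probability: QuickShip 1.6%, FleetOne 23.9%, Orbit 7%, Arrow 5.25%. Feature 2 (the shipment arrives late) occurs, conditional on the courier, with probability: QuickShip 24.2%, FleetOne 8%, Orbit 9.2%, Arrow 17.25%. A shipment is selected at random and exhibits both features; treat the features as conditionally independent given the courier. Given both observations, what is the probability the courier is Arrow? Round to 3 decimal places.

0.353

Prior × likelihood for each hypothesis:
  QuickShip: 0.34 × 0.016 × 0.242 = 0.00131648
  FleetOne: 0.07 × 0.239 × 0.08 = 0.0013384
  Orbit: 0.31 × 0.07 × 0.092 = 0.0019964
  Arrow: 0.28 × 0.0525 × 0.1725 = 0.00253575
Sum = 0.00718703.
P(Arrow | evidence) = 0.00253575 / 0.00718703 ≈ 0.353.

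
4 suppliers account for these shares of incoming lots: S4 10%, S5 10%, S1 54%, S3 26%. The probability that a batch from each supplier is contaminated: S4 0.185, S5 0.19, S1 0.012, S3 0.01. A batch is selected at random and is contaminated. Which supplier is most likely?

S5

By Bayes' rule, posterior ∝ prior × likelihood:
  S4: 0.1 × 0.185 = 0.0185
  S5: 0.1 × 0.19 = 0.019
  S1: 0.54 × 0.012 = 0.00648
  S3: 0.26 × 0.01 = 0.0026
Normalizing constant = 0.04658.
Largest term belongs to S5, so S5 is most probable.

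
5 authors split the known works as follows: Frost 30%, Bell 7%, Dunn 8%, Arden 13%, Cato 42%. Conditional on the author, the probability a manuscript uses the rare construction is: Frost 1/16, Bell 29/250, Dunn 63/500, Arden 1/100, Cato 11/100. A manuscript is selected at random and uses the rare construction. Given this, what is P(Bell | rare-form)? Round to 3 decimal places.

Prior × likelihood for each hypothesis:
  Frost: 0.3 × 0.0625 = 0.01875
  Bell: 0.07 × 0.116 = 0.00812
  Dunn: 0.08 × 0.126 = 0.01008
  Arden: 0.13 × 0.01 = 0.0013
  Cato: 0.42 × 0.11 = 0.0462
Sum = 0.08445.
P(Bell | evidence) = 0.00812 / 0.08445 ≈ 0.096.

0.096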